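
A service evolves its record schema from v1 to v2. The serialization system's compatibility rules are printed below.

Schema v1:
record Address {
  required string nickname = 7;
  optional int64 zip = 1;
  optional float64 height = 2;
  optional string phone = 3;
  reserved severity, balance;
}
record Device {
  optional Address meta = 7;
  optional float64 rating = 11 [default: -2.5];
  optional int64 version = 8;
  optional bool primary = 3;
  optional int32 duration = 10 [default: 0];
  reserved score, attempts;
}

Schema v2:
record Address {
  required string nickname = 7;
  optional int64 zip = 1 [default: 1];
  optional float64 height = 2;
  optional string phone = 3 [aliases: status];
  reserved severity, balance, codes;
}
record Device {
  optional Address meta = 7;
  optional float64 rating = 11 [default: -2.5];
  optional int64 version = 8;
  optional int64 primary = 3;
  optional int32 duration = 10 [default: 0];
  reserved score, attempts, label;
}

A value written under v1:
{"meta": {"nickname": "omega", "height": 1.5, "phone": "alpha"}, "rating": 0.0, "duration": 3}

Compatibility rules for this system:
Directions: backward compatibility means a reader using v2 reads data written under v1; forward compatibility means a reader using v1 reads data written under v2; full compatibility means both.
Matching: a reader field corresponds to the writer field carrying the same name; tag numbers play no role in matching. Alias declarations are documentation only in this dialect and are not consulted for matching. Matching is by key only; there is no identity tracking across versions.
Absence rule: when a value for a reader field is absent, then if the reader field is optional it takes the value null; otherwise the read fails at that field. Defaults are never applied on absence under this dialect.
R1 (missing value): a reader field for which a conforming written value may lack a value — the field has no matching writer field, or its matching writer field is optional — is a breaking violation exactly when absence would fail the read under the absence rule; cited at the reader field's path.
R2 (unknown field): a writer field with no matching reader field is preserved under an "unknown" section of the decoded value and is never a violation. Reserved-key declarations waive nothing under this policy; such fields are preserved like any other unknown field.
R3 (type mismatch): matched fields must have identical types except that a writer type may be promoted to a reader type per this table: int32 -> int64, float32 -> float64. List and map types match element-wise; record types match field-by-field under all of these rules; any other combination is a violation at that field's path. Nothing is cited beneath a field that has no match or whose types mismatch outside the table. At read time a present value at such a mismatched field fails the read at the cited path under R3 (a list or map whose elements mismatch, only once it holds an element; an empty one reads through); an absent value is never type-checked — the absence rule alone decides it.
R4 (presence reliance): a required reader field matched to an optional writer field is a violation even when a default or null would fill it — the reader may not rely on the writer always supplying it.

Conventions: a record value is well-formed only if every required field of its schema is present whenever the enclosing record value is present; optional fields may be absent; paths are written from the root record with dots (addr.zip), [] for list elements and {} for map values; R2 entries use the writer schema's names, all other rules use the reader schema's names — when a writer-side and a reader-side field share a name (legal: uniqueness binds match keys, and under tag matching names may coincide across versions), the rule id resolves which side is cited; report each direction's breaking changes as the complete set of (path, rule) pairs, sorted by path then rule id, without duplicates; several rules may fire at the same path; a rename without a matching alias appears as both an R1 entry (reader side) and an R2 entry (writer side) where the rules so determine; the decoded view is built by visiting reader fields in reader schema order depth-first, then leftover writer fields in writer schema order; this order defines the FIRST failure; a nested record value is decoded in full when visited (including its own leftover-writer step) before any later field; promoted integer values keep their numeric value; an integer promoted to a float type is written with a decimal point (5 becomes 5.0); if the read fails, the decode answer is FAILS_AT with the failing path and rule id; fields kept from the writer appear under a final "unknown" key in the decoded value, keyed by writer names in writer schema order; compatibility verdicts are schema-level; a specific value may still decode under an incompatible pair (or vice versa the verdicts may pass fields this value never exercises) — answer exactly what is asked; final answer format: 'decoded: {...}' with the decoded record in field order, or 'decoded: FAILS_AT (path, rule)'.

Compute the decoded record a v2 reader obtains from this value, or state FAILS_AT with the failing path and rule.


in Device below, arrows point writer -> reader
decode (reader v2):
  meta.nickname := "omega"
  meta.zip := null (not supplied -> null)
  meta.height := 1.5
  meta.phone := "alpha"
  rating := 0.0
  version := null (not supplied -> null)
  primary := null (not supplied -> null)
  duration := 3
  => decoded: {"meta": {"nickname": "omega", "zip": null, "height": 1.5, "phone": "alpha"}, "rating": 0.0, "version": null, "primary": null, "duration": 3}
remaining Device differences; none change what is asked:
  field primary in record Device: type bool changed to int64 -> shifts the Device verdicts, not this decode
  field zip in record Address: default set to 1 -> inert under this dialect — no rule fires on Device and the result does not move

decoded: {"meta": {"nickname": "omega", "zip": null, "height": 1.5, "phone": "alpha"}, "rating": 0.0, "version": null, "primary": null, "duration": 3}


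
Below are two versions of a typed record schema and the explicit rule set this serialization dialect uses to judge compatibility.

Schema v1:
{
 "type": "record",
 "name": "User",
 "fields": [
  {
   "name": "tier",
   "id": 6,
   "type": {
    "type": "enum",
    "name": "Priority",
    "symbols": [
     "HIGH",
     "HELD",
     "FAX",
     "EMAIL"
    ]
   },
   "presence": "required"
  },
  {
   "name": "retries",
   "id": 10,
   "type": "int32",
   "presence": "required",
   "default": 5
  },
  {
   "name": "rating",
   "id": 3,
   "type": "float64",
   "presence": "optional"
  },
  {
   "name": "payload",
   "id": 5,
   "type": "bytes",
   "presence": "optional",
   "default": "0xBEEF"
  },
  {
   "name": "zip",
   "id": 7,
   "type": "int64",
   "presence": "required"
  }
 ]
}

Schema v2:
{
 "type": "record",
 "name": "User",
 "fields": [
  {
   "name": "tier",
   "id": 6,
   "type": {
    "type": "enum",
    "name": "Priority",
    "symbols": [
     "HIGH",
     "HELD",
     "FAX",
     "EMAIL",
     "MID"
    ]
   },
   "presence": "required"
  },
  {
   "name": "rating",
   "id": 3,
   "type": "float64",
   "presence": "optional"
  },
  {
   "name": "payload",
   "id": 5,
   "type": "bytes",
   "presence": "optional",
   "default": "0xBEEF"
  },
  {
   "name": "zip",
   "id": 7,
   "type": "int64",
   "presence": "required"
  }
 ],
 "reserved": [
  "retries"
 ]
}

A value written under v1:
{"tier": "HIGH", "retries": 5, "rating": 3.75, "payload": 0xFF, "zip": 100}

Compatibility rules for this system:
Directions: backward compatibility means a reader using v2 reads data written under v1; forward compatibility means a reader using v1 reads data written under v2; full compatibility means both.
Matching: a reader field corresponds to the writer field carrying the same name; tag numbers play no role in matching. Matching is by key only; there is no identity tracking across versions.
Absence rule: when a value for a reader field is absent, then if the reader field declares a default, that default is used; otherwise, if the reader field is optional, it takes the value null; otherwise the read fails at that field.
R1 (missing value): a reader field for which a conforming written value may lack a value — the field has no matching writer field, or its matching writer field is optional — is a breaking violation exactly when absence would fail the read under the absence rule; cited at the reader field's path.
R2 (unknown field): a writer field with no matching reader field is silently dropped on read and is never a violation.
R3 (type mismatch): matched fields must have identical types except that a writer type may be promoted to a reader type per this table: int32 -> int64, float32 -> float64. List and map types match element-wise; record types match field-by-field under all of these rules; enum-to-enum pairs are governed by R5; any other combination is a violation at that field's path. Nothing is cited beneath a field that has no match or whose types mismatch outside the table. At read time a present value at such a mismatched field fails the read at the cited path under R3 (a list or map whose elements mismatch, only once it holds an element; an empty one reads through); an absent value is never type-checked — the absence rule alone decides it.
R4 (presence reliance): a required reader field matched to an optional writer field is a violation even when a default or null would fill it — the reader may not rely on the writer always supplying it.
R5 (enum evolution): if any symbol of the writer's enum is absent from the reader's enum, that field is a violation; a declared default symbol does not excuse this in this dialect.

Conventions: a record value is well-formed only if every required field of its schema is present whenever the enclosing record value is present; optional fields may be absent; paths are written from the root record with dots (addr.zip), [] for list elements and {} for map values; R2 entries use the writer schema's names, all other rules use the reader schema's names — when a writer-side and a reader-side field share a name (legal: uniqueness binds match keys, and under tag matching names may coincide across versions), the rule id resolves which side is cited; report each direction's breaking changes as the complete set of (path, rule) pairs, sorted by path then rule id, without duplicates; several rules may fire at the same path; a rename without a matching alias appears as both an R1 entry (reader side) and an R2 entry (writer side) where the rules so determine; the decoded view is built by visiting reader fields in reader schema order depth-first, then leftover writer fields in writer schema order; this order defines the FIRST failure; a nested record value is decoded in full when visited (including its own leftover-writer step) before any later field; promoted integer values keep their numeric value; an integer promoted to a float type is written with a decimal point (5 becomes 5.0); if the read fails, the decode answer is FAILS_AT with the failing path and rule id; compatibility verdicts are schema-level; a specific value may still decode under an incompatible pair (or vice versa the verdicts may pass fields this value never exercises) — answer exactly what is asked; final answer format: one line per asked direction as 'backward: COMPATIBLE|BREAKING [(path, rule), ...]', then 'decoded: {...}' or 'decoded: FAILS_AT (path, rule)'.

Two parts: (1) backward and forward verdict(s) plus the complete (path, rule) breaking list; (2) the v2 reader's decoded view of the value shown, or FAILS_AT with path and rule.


backward: COMPATIBLE []; forward: BREAKING [(tier, R5)]; decoded: {"tier": "HIGH", "rating": 3.75, "payload": 0xFF, "zip": 100}

arrows below run writer -> reader for User
backward for User (reader v2, writer v1):
  Priority -> Priority, writer required: tier aligns to tier
  float64 -> float64, writer optional: rating aligns to rating
  bytes -> bytes, writer optional: payload aligns to payload
  int64 -> int64, writer required: zip aligns to zip
  writer field retries has no reader counterpart
  => backward: COMPATIBLE
forward for User (reader v1, writer v2):
  Priority -> Priority, writer required: tier aligns to tier
  retries has no writer counterpart
  float64 -> float64, writer optional: rating aligns to rating
  bytes -> bytes, writer optional: payload aligns to payload
  int64 -> int64, writer required: zip aligns to zip
  R5 fires at tier
  => 1 violation(s): forward is BREAKING for User
decode walk for User under reader schema v2:
  tier := "HIGH"
  rating := 3.75
  payload := 0xFF
  zip := 100
  writer retries: unknown -> dropped
  => decoded: {"tier": "HIGH", "rating": 3.75, "payload": 0xFF, "zip": 100}


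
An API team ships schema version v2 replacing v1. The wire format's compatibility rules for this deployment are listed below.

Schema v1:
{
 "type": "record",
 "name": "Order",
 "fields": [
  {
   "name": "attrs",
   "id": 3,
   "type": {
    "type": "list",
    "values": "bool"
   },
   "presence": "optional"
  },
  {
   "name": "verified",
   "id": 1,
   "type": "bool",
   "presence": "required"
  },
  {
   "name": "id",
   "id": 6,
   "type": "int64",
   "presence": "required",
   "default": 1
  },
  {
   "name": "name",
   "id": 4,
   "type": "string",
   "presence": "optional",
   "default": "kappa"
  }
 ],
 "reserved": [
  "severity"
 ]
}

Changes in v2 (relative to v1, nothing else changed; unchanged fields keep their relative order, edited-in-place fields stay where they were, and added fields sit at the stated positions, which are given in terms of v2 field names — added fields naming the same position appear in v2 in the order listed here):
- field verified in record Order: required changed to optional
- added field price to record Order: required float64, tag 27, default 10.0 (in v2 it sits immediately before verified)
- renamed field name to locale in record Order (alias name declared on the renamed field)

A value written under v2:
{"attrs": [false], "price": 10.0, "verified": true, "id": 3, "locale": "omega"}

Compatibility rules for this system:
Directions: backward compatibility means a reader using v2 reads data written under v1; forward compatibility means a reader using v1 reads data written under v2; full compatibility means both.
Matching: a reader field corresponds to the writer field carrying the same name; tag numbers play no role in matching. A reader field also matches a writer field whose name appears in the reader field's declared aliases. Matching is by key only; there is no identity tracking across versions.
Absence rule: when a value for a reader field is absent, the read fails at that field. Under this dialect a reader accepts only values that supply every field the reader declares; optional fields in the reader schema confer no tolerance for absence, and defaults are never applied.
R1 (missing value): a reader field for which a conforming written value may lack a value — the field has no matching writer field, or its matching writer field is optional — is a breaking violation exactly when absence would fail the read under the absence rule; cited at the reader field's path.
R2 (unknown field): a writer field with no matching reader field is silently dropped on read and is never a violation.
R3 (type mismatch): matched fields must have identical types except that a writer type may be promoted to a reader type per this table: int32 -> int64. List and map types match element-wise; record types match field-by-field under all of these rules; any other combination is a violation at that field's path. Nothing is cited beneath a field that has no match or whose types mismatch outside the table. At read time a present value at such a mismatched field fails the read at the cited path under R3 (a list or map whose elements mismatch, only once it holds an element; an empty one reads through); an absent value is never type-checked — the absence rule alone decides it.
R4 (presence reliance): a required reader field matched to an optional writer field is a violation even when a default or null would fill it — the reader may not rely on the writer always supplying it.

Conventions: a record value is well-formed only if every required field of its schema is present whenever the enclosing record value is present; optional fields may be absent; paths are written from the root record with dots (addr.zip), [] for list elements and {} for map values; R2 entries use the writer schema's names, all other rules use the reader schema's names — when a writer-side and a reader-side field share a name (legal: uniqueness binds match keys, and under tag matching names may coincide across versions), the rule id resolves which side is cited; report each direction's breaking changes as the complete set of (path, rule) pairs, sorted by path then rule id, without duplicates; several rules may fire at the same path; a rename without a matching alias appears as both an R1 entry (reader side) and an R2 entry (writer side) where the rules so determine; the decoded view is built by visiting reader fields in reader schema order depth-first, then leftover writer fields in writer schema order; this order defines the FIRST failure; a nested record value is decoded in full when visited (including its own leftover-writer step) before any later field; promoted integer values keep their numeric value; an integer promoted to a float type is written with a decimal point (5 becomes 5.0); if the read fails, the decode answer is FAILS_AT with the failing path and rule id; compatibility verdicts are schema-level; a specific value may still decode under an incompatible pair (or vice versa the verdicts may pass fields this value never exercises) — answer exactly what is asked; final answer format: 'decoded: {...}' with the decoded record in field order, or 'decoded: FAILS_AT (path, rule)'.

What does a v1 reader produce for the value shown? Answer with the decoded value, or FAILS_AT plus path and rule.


decoded: FAILS_AT (name, R1)

each type pair in Order: writer, then reader
decode walk for Order under reader schema v1:
  attrs := [false]
  verified := true
  id := 3
  read fails at name under R1 (no fill)
  => FAILS_AT (name, R1)
ruling out the remaining Order differences:
  field verified in record Order: required changed to optional -> changes Order's schema-level verdicts only — the decode of this value is the same
  added field price to record Order: required float64, tag 27, default 10.0 (in v2 it sits immediately before verified) -> changes Order's schema-level verdicts only — the decode of this value is the same


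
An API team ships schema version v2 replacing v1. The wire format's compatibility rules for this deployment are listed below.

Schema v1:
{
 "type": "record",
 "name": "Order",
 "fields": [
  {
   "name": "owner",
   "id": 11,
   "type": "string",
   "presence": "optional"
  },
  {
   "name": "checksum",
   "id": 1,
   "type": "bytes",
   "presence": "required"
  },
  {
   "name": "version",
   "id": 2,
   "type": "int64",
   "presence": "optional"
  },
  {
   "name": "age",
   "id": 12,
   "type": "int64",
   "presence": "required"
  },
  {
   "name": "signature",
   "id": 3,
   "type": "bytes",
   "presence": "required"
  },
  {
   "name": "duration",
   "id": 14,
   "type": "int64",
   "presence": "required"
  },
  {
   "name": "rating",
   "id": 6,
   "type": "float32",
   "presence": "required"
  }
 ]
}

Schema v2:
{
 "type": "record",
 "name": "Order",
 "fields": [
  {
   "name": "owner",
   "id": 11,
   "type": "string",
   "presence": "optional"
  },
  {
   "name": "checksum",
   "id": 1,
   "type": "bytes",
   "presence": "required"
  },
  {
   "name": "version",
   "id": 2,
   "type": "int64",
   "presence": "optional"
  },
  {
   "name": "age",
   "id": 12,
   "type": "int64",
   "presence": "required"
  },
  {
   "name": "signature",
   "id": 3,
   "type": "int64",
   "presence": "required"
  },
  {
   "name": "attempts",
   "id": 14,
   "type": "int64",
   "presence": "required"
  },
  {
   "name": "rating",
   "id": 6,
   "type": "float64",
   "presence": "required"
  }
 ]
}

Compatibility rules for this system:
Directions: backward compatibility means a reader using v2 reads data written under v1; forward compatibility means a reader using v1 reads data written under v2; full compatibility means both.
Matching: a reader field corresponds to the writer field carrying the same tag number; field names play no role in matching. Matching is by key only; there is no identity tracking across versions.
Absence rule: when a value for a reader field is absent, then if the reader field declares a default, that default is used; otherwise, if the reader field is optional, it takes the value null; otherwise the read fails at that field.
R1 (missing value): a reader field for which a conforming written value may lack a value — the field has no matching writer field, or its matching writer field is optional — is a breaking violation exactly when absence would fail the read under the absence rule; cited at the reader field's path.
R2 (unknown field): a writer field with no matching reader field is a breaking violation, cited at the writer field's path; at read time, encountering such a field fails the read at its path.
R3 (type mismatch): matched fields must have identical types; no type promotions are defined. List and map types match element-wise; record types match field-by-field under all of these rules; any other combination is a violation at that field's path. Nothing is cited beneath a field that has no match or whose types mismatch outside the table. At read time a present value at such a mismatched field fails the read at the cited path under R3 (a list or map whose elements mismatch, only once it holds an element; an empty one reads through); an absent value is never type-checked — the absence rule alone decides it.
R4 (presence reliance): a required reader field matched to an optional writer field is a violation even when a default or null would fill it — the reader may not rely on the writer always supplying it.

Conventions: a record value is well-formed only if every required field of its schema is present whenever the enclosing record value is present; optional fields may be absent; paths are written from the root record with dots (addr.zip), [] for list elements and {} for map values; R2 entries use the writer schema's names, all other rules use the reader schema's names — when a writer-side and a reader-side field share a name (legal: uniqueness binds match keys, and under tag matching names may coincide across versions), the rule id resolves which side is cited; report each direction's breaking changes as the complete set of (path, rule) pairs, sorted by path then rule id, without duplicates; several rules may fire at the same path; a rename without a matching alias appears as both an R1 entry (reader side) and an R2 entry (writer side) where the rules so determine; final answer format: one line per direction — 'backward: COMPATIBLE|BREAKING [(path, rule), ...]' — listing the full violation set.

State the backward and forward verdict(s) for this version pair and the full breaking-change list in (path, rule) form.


the writer's type comes first in each Order pair
backward analysis of Order with v2 as reader and v1 as writer:
  string -> string, writer optional: owner aligns to owner
  bytes -> bytes, writer required: checksum aligns to checksum
  int64 -> int64, writer optional: version aligns to version
  int64 -> int64, writer required: age aligns to age
  bytes -> int64, writer required: signature aligns to signature
  int64 -> int64, writer required: attempts aligns to duration
  float32 -> float64, writer required: rating aligns to rating
  breaking: (rating, R3)
  breaking: (signature, R3)
  => backward: BREAKING (2)
forward analysis of Order with v1 as reader and v2 as writer:
  string -> string, writer optional: owner aligns to owner
  bytes -> bytes, writer required: checksum aligns to checksum
  int64 -> int64, writer optional: version aligns to version
  int64 -> int64, writer required: age aligns to age
  int64 -> bytes, writer required: signature aligns to signature
  int64 -> int64, writer required: duration aligns to attempts
  float64 -> float32, writer required: rating aligns to rating
  breaking: (rating, R3)
  breaking: (signature, R3)
  => forward: BREAKING (2)

backward: BREAKING [(rating, R3), (signature, R3)]; forward: BREAKING [(rating, R3), (signature, R3)]


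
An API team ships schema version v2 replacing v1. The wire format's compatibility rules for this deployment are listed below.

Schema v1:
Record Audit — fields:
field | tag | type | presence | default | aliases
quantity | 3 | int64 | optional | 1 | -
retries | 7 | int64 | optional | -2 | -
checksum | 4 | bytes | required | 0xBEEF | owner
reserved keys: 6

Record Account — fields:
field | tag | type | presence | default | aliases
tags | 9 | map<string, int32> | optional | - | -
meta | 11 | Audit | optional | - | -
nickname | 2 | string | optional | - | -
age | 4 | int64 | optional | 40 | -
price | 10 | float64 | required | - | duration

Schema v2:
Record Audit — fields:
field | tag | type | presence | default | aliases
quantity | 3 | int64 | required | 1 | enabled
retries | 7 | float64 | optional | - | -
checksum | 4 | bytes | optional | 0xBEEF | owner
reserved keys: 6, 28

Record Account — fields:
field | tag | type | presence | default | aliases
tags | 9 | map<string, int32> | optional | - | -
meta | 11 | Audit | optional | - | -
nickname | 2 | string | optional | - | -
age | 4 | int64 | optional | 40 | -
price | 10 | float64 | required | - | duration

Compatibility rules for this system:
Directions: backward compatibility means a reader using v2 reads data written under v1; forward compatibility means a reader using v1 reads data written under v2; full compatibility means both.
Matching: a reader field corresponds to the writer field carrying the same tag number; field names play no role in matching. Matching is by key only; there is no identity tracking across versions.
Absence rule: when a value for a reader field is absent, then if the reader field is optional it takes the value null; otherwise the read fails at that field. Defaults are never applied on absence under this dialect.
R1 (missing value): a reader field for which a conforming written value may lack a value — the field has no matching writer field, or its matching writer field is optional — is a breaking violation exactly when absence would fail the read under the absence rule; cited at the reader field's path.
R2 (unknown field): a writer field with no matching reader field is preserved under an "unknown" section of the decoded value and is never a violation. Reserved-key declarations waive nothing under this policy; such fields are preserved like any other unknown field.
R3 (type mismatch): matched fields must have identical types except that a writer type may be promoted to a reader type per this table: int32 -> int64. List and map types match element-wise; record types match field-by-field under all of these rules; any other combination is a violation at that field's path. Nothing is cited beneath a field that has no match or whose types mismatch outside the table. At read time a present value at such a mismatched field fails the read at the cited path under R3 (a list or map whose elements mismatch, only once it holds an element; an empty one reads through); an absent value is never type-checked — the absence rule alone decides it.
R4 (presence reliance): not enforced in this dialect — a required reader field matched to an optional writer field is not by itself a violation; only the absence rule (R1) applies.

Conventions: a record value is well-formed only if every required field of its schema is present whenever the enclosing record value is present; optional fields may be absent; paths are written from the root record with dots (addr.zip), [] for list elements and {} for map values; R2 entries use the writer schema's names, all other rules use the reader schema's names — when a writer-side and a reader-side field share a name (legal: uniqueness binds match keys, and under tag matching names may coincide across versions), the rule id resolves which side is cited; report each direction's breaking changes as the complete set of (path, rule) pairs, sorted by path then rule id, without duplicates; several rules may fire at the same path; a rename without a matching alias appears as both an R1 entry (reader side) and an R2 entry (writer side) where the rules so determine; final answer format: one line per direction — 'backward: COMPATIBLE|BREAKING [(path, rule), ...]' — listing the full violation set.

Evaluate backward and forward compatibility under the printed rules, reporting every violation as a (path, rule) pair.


backward: BREAKING [(meta.quantity, R1), (meta.retries, R3)]; forward: BREAKING [(meta.checksum, R1), (meta.retries, R3)]

the writer's type comes first in each Account pair
backward analysis of Account with v2 as reader and v1 as writer:
  tags: map<string, int32> -> map<string, int32>, writer optional; from tags
  meta: Audit -> Audit, writer optional; from meta
  nickname: string -> string, writer optional; from nickname
  age: int64 -> int64, writer optional; from age
  price: float64 -> float64, writer required; from price
  meta.quantity: int64 -> int64, writer optional; from meta.quantity
  meta.retries: int64 -> float64, writer optional; from meta.retries
  meta.checksum: bytes -> bytes, writer required; from meta.checksum
  breaking: (meta.quantity, R1)
  breaking: (meta.retries, R3)
  backward on Account therefore BREAKING (2)
forward analysis of Account with v1 as reader and v2 as writer:
  tags: map<string, int32> -> map<string, int32>, writer optional; from tags
  meta: Audit -> Audit, writer optional; from meta
  nickname: string -> string, writer optional; from nickname
  age: int64 -> int64, writer optional; from age
  price: float64 -> float64, writer required; from price
  meta.quantity: int64 -> int64, writer required; from meta.quantity
  meta.retries: float64 -> int64, writer optional; from meta.retries
  meta.checksum: bytes -> bytes, writer optional; from meta.checksum
  breaking: (meta.checksum, R1)
  breaking: (meta.retries, R3)
  forward on Account therefore BREAKING (2)


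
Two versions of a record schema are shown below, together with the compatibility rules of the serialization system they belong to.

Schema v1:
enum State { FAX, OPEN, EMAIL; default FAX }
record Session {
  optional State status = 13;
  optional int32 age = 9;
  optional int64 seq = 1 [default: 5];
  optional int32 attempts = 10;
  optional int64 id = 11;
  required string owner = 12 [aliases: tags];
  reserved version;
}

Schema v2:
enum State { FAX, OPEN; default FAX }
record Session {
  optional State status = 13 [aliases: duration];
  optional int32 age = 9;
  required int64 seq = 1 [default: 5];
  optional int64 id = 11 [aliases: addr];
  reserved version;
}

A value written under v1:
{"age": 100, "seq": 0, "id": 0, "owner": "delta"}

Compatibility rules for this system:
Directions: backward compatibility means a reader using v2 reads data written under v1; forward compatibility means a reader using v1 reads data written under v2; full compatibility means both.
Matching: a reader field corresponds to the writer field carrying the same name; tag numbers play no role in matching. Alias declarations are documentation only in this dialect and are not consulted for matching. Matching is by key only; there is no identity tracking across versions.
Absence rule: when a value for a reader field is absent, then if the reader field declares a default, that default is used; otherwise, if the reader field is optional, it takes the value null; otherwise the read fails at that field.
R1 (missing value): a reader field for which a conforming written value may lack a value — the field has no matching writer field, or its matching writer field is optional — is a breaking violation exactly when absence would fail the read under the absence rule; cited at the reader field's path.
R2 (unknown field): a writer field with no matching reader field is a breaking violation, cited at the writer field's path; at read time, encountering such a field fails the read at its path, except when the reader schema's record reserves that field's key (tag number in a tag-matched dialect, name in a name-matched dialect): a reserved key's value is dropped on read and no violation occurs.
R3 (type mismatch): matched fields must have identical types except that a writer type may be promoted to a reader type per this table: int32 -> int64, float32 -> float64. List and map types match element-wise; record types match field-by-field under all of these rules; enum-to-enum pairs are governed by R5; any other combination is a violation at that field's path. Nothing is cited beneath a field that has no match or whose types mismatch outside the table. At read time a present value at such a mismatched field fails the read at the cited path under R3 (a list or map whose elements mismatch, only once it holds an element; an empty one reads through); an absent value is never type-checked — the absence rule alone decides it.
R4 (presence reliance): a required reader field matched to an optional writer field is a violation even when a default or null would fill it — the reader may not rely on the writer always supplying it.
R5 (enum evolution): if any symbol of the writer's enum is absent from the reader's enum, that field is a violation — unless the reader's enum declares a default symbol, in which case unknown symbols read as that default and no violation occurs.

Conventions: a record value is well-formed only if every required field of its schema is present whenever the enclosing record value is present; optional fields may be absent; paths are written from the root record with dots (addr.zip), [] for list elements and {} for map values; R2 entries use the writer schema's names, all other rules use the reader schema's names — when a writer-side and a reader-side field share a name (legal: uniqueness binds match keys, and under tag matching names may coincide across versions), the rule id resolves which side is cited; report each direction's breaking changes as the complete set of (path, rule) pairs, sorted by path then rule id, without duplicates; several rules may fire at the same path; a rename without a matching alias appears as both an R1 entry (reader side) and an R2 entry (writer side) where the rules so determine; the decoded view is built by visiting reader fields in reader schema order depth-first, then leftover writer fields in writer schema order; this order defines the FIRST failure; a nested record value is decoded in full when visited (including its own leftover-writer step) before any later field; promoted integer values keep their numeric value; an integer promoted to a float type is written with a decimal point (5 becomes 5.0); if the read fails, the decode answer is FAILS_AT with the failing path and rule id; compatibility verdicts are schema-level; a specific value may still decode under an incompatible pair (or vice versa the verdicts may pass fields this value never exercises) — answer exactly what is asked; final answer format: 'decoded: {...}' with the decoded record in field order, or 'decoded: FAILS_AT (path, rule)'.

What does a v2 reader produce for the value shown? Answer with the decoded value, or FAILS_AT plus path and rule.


decoded: FAILS_AT (owner, R2)

the writer's type comes first in each Session pair
decoding the Session value with the v2 reader:
  status := null (missing; optional => null)
  age := 100
  seq := 0
  id := 0
  read fails at owner under R2 (unknown field)
  => FAILS_AT (owner, R2)
the other Session changes do not affect what is asked:
  enum State (field status in record Session): symbol EMAIL removed -> triggers nothing under the printed rules; the Session answer is the same either way
  field seq in record Session: optional changed to required -> shifts the Session verdicts, not this decode
  removed field attempts from record Session -> shifts the Session verdicts, not this decode


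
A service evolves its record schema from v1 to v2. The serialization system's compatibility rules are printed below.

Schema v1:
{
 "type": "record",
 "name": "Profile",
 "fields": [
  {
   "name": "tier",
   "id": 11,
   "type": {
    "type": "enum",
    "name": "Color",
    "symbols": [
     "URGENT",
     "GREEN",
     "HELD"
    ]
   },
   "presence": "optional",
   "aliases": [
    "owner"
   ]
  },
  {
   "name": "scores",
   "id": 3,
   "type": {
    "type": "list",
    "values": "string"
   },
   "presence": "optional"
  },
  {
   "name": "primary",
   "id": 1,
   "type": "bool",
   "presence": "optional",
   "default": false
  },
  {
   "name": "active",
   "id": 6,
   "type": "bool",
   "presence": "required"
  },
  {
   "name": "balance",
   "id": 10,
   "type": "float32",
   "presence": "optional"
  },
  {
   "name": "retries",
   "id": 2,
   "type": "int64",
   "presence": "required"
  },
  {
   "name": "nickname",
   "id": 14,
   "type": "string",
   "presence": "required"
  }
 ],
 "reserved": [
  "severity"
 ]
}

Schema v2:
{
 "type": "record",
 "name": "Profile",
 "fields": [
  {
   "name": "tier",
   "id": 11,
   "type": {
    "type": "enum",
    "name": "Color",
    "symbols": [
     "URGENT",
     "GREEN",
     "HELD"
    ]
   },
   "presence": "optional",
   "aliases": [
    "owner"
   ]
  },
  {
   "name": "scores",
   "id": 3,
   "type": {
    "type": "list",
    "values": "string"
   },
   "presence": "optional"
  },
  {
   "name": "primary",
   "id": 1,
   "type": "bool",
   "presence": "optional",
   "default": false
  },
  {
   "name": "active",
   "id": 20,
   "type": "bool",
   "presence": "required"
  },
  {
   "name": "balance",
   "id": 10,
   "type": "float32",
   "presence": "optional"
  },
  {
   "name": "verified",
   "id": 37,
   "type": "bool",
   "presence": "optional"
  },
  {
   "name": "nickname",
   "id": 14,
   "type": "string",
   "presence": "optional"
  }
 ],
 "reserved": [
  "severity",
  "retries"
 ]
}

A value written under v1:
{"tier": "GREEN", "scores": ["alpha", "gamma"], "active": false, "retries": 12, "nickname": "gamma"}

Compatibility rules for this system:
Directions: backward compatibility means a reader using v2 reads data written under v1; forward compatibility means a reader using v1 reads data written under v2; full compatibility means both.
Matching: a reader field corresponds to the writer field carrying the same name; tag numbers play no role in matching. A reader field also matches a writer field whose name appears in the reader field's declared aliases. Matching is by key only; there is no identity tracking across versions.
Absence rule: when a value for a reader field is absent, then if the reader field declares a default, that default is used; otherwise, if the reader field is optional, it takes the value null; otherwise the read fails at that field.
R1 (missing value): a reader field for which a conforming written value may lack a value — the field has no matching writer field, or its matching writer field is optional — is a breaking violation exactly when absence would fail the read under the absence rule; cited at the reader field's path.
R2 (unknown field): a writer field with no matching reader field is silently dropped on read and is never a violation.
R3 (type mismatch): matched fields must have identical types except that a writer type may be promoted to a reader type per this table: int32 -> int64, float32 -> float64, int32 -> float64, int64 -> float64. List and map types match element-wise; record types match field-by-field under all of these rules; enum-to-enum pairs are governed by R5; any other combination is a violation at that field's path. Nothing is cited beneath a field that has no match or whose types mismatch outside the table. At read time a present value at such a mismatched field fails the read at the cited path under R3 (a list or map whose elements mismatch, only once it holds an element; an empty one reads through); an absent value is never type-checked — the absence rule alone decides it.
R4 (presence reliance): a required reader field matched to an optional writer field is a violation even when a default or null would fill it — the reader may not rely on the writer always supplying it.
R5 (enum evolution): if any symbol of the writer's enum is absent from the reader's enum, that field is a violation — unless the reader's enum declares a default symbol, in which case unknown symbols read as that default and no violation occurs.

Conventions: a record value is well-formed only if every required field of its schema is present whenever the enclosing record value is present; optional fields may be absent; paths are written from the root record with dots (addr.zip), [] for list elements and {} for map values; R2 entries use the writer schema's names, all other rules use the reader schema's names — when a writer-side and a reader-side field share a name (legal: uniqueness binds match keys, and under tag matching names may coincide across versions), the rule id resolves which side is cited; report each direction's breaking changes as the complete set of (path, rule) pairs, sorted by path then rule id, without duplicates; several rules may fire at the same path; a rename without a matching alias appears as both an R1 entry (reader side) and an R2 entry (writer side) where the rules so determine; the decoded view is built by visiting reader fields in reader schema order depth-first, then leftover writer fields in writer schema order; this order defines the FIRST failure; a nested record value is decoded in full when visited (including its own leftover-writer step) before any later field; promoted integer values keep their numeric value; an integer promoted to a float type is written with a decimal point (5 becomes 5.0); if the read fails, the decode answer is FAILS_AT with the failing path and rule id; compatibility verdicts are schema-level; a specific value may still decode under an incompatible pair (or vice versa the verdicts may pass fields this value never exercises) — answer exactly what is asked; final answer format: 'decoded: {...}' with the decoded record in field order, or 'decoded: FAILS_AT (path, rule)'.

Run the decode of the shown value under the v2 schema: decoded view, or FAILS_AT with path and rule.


arrows below run writer -> reader for Profile
decode walk for Profile under reader schema v2:
  tier := "GREEN"
  scores := ["alpha", "gamma"]
  primary := false (absent -> default)
  active := false
  balance := null (absent, optional -> null)
  verified := null (absent, optional -> null)
  nickname := "gamma"
  writer retries: unknown -> dropped
  => decoded: {"tier": "GREEN", "scores": ["alpha", "gamma"], "primary": false, "active": false, "balance": null, "verified": null, "nickname": "gamma"}
the other Profile changes do not affect what is asked:
  field nickname in record Profile: required changed to optional -> changes Profile's schema-level verdicts only — the decode of this value is the same
  field active in record Profile: tag 6 changed to 20 -> inert under this dialect — no rule fires on Profile and the result does not move

decoded: {"tier": "GREEN", "scores": ["alpha", "gamma"], "primary": false, "active": false, "balance": null, "verified": null, "nickname": "gamma"}
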